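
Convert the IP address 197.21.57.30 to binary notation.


197 = 11000101
21 = 00010101
57 = 00111001
30 = 00011110
Binary: 11000101.00010101.00111001.00011110


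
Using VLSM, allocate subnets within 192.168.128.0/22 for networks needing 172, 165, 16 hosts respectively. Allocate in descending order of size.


172 hosts -> /24 (254 usable): 192.168.128.0/24
165 hosts -> /24 (254 usable): 192.168.129.0/24
16 hosts -> /27 (30 usable): 192.168.130.0/27
Allocation: 192.168.128.0/24 (172 hosts, 254 usable); 192.168.129.0/24 (165 hosts, 254 usable); 192.168.130.0/27 (16 hosts, 30 usable)


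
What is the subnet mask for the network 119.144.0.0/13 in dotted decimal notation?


/13 means 13 network bits, 19 host bits
Binary: 11111111111110000000000000000000
Mask: 255.248.0.0


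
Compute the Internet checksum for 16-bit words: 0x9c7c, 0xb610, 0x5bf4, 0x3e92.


Sum all words (with carry folding):
+ 0x9c7c = 0x9c7c
+ 0xb610 = 0x528d
+ 0x5bf4 = 0xae81
+ 0x3e92 = 0xed13
One's complement: ~0xed13
Checksum = 0x12ec


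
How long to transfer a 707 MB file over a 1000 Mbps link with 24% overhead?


Effective throughput = 1000 * (1 - 24/100) = 760 Mbps
File size in Mb = 707 * 8 = 5656 Mb
Time = 5656 / 760
Time = 7.4421 seconds


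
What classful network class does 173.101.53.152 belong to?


First octet: 173
Binary: 10101101
10xxxxxx -> Class B (128-191)
Class B, default mask 255.255.0.0 (/16)


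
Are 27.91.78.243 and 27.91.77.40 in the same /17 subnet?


Mask: 255.255.128.0
27.91.78.243 AND mask = 27.91.0.0
27.91.77.40 AND mask = 27.91.0.0
Yes, same subnet (27.91.0.0)


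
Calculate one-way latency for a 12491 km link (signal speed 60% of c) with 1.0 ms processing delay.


Speed = 0.6 * 3e5 km/s = 180000 km/s
Propagation delay = 12491 / 180000 = 0.0694 s = 69.3944 ms
Processing delay = 1.0 ms
Total one-way latency = 70.3944 ms


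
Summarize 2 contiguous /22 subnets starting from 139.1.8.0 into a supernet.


Original prefix: /22
Number of subnets: 2 = 2^1
New prefix = 22 - 1 = 21
Supernet: 139.1.8.0/21


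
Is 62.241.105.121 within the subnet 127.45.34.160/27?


Subnet network: 127.45.34.160
Test IP AND mask: 62.241.105.96
No, 62.241.105.121 is not in 127.45.34.160/27


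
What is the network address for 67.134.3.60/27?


IP:   01000011.10000110.00000011.00111100
Mask: 11111111.11111111.11111111.11100000
AND operation:
Net:  01000011.10000110.00000011.00100000
Network: 67.134.3.32/27


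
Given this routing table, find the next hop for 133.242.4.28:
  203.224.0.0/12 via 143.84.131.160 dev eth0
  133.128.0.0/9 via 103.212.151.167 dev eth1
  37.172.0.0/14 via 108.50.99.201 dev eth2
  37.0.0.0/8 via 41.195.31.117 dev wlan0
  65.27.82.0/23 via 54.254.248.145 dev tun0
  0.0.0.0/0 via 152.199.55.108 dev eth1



Longest prefix match for 133.242.4.28:
  /12 203.224.0.0: no
  /9 133.128.0.0: MATCH
  /14 37.172.0.0: no
  /8 37.0.0.0: no
  /23 65.27.82.0: no
  /0 0.0.0.0: MATCH
Selected: next-hop 103.212.151.167 via eth1 (matched /9)


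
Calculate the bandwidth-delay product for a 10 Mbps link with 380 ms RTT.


BDP = bandwidth * RTT
= 10 Mbps * 380 ms
= 10 * 1e6 * 380 / 1000 bits
= 3800000 bits
= 475000 bytes
= 463.8672 KB
BDP = 3800000 bits (475000 bytes)


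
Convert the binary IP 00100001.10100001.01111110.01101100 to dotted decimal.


00100001 = 33
10100001 = 161
01111110 = 126
01101100 = 108
IP: 33.161.126.108


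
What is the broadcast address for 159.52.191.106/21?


Network: 159.52.184.0/21
Host bits = 11
Set all host bits to 1:
Broadcast: 159.52.191.255


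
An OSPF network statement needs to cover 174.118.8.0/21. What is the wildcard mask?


Subnet mask: 255.255.248.0
Wildcard = 255.255.255.255 - subnet mask
255 - 255 = 0
255 - 255 = 0
255 - 248 = 7
255 - 0 = 255
Wildcard: 0.0.7.255


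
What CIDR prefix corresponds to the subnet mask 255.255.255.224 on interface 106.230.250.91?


Binary: 11111111.11111111.11111111.11100000
Count leading 1s
Prefix: /27


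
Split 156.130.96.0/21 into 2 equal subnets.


New prefix = 21 + 1 = 22
Each subnet has 1024 addresses
  156.130.96.0/22
  156.130.100.0/22
Subnets: 156.130.96.0/22, 156.130.100.0/22


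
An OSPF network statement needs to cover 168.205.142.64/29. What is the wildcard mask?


Subnet mask: 255.255.255.248
Wildcard = 255.255.255.255 - subnet mask
255 - 255 = 0
255 - 255 = 0
255 - 255 = 0
255 - 248 = 7
Wildcard: 0.0.0.7


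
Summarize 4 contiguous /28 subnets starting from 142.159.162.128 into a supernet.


Original prefix: /28
Number of subnets: 4 = 2^2
New prefix = 28 - 2 = 26
Supernet: 142.159.162.128/26


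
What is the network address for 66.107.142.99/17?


IP:   01000010.01101011.10001110.01100011
Mask: 11111111.11111111.10000000.00000000
AND operation:
Net:  01000010.01101011.10000000.00000000
Network: 66.107.128.0/17


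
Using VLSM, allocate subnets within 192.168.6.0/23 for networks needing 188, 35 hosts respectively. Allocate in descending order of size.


188 hosts -> /24 (254 usable): 192.168.6.0/24
35 hosts -> /26 (62 usable): 192.168.7.0/26
Allocation: 192.168.6.0/24 (188 hosts, 254 usable); 192.168.7.0/26 (35 hosts, 62 usable)


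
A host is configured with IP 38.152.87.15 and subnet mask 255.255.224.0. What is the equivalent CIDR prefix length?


Binary: 11111111.11111111.11100000.00000000
Count leading 1s
Prefix: /19


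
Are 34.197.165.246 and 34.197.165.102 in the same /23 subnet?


Mask: 255.255.254.0
34.197.165.246 AND mask = 34.197.164.0
34.197.165.102 AND mask = 34.197.164.0
Yes, same subnet (34.197.164.0)


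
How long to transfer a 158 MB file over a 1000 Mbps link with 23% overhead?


Effective throughput = 1000 * (1 - 23/100) = 770 Mbps
File size in Mb = 158 * 8 = 1264 Mb
Time = 1264 / 770
Time = 1.6416 seconds


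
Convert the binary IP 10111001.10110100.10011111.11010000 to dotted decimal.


10111001 = 185
10110100 = 180
10011111 = 159
11010000 = 208
IP: 185.180.159.208


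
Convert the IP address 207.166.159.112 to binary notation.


207 = 11001111
166 = 10100110
159 = 10011111
112 = 01110000
Binary: 11001111.10100110.10011111.01110000


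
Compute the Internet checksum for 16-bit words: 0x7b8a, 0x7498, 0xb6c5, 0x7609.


Sum all words (with carry folding):
+ 0x7b8a = 0x7b8a
+ 0x7498 = 0xf022
+ 0xb6c5 = 0xa6e8
+ 0x7609 = 0x1cf2
One's complement: ~0x1cf2
Checksum = 0xe30d


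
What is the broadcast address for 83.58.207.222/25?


Network: 83.58.207.128/25
Host bits = 7
Set all host bits to 1:
Broadcast: 83.58.207.255


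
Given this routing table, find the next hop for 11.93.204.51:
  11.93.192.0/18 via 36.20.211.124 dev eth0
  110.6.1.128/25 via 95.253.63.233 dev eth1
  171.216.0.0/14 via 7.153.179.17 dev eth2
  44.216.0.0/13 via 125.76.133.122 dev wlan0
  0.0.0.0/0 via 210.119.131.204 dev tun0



Longest prefix match for 11.93.204.51:
  /18 11.93.192.0: MATCH
  /25 110.6.1.128: no
  /14 171.216.0.0: no
  /13 44.216.0.0: no
  /0 0.0.0.0: MATCH
Selected: next-hop 36.20.211.124 via eth0 (matched /18)


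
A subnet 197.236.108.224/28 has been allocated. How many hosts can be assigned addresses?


Host bits = 32 - 28 = 4
Total addresses = 2^4 = 16
Usable = total - 2 (network and broadcast)
Usable hosts: 14


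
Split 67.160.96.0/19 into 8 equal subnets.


New prefix = 19 + 3 = 22
Each subnet has 1024 addresses
  67.160.96.0/22
  67.160.100.0/22
  67.160.104.0/22
  67.160.108.0/22
  67.160.112.0/22
  67.160.116.0/22
  67.160.120.0/22
  67.160.124.0/22
Subnets: 67.160.96.0/22, 67.160.100.0/22, 67.160.104.0/22, 67.160.108.0/22, 67.160.112.0/22, 67.160.116.0/22, 67.160.120.0/22, 67.160.124.0/22


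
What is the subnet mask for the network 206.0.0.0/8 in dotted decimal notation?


/8 means 8 network bits, 24 host bits
Binary: 11111111000000000000000000000000
Mask: 255.0.0.0


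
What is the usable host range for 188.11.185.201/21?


Network: 188.11.184.0
Broadcast: 188.11.191.255
First usable = network + 1
Last usable = broadcast - 1
Range: 188.11.184.1 to 188.11.191.254


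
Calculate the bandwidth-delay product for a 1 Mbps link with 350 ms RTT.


BDP = bandwidth * RTT
= 1 Mbps * 350 ms
= 1 * 1e6 * 350 / 1000 bits
= 350000 bits
= 43750 bytes
= 42.7246 KB
BDP = 350000 bits (43750 bytes)


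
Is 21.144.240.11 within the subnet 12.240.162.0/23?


Subnet network: 12.240.162.0
Test IP AND mask: 21.144.240.0
No, 21.144.240.11 is not in 12.240.162.0/23


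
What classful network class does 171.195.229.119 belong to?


First octet: 171
Binary: 10101011
10xxxxxx -> Class B (128-191)
Class B, default mask 255.255.0.0 (/16)


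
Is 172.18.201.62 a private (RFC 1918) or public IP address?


RFC 1918 private ranges:
  10.0.0.0/8 (10.0.0.0 - 10.255.255.255)
  172.16.0.0/12 (172.16.0.0 - 172.31.255.255)
  192.168.0.0/16 (192.168.0.0 - 192.168.255.255)
Private (in 172.16.0.0/12)


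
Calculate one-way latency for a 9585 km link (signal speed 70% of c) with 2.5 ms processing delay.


Speed = 0.7 * 3e5 km/s = 210000 km/s
Propagation delay = 9585 / 210000 = 0.0456 s = 45.6429 ms
Processing delay = 2.5 ms
Total one-way latency = 48.1429 ms


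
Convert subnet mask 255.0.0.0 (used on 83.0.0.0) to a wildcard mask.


Subnet mask: 255.0.0.0
Wildcard = 255.255.255.255 - subnet mask
255 - 255 = 0
255 - 0 = 255
255 - 0 = 255
255 - 0 = 255
Wildcard: 0.255.255.255


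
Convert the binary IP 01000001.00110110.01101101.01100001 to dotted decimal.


01000001 = 65
00110110 = 54
01101101 = 109
01100001 = 97
IP: 65.54.109.97


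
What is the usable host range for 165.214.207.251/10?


Network: 165.192.0.0
Broadcast: 165.255.255.255
First usable = network + 1
Last usable = broadcast - 1
Range: 165.192.0.1 to 165.255.255.254


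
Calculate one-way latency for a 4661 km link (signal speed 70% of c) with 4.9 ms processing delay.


Speed = 0.7 * 3e5 km/s = 210000 km/s
Propagation delay = 4661 / 210000 = 0.0222 s = 22.1952 ms
Processing delay = 4.9 ms
Total one-way latency = 27.0952 ms


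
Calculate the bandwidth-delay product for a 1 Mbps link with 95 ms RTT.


BDP = bandwidth * RTT
= 1 Mbps * 95 ms
= 1 * 1e6 * 95 / 1000 bits
= 95000 bits
= 11875 bytes
= 11.5967 KB
BDP = 95000 bits (11875 bytes)


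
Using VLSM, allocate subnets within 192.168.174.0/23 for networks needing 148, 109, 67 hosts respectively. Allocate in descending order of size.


148 hosts -> /24 (254 usable): 192.168.174.0/24
109 hosts -> /25 (126 usable): 192.168.175.0/25
67 hosts -> /25 (126 usable): 192.168.175.128/25
Allocation: 192.168.174.0/24 (148 hosts, 254 usable); 192.168.175.0/25 (109 hosts, 126 usable); 192.168.175.128/25 (67 hosts, 126 usable)


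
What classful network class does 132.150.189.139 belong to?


First octet: 132
Binary: 10000100
10xxxxxx -> Class B (128-191)
Class B, default mask 255.255.0.0 (/16)


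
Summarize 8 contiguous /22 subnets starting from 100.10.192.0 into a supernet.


Original prefix: /22
Number of subnets: 8 = 2^3
New prefix = 22 - 3 = 19
Supernet: 100.10.192.0/19


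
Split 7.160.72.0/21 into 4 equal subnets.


New prefix = 21 + 2 = 23
Each subnet has 512 addresses
  7.160.72.0/23
  7.160.74.0/23
  7.160.76.0/23
  7.160.78.0/23
Subnets: 7.160.72.0/23, 7.160.74.0/23, 7.160.76.0/23, 7.160.78.0/23


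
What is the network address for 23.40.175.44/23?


IP:   00010111.00101000.10101111.00101100
Mask: 11111111.11111111.11111110.00000000
AND operation:
Net:  00010111.00101000.10101110.00000000
Network: 23.40.174.0/23


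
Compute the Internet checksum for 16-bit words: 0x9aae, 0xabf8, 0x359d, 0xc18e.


Sum all words (with carry folding):
+ 0x9aae = 0x9aae
+ 0xabf8 = 0x46a7
+ 0x359d = 0x7c44
+ 0xc18e = 0x3dd3
One's complement: ~0x3dd3
Checksum = 0xc22c


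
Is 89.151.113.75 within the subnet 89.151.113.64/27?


Subnet network: 89.151.113.64
Test IP AND mask: 89.151.113.64
Yes, 89.151.113.75 is in 89.151.113.64/27


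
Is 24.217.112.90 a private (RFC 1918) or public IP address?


RFC 1918 private ranges:
  10.0.0.0/8 (10.0.0.0 - 10.255.255.255)
  172.16.0.0/12 (172.16.0.0 - 172.31.255.255)
  192.168.0.0/16 (192.168.0.0 - 192.168.255.255)
Public (not in any RFC 1918 range)


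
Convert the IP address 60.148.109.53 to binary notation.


60 = 00111100
148 = 10010100
109 = 01101101
53 = 00110101
Binary: 00111100.10010100.01101101.00110101


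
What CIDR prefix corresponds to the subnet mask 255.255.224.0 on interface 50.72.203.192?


Binary: 11111111.11111111.11100000.00000000
Count leading 1s
Prefix: /19


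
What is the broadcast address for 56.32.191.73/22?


Network: 56.32.188.0/22
Host bits = 10
Set all host bits to 1:
Broadcast: 56.32.191.255


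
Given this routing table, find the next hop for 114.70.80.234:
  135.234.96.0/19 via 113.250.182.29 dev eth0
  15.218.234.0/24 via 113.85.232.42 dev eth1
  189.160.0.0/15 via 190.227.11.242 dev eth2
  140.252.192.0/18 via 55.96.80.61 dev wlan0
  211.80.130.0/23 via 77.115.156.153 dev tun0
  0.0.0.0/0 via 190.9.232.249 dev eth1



Longest prefix match for 114.70.80.234:
  /19 135.234.96.0: no
  /24 15.218.234.0: no
  /15 189.160.0.0: no
  /18 140.252.192.0: no
  /23 211.80.130.0: no
  /0 0.0.0.0: MATCH
Selected: next-hop 190.9.232.249 via eth1 (matched /0)


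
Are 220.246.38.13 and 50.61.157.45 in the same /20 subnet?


Mask: 255.255.240.0
220.246.38.13 AND mask = 220.246.32.0
50.61.157.45 AND mask = 50.61.144.0
No, different subnets (220.246.32.0 vs 50.61.144.0)


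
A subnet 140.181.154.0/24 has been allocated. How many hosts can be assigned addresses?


Host bits = 32 - 24 = 8
Total addresses = 2^8 = 256
Usable = total - 2 (network and broadcast)
Usable hosts: 254


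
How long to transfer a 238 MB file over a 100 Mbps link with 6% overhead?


Effective throughput = 100 * (1 - 6/100) = 94 Mbps
File size in Mb = 238 * 8 = 1904 Mb
Time = 1904 / 94
Time = 20.2553 seconds


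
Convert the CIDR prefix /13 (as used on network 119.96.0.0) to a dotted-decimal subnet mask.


/13 means 13 network bits, 19 host bits
Binary: 11111111111110000000000000000000
Mask: 255.248.0.0


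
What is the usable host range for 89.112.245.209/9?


Network: 89.0.0.0
Broadcast: 89.127.255.255
First usable = network + 1
Last usable = broadcast - 1
Range: 89.0.0.1 to 89.127.255.254


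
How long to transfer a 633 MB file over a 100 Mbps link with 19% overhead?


Effective throughput = 100 * (1 - 19/100) = 81 Mbps
File size in Mb = 633 * 8 = 5064 Mb
Time = 5064 / 81
Time = 62.5185 seconds


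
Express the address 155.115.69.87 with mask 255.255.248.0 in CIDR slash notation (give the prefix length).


Binary: 11111111.11111111.11111000.00000000
Count leading 1s
Prefix: /21


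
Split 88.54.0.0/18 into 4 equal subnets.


New prefix = 18 + 2 = 20
Each subnet has 4096 addresses
  88.54.0.0/20
  88.54.16.0/20
  88.54.32.0/20
  88.54.48.0/20
Subnets: 88.54.0.0/20, 88.54.16.0/20, 88.54.32.0/20, 88.54.48.0/20


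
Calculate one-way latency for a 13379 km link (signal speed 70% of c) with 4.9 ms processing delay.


Speed = 0.7 * 3e5 km/s = 210000 km/s
Propagation delay = 13379 / 210000 = 0.0637 s = 63.7095 ms
Processing delay = 4.9 ms
Total one-way latency = 68.6095 ms


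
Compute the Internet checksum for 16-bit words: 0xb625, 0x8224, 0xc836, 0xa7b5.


Sum all words (with carry folding):
+ 0xb625 = 0xb625
+ 0x8224 = 0x384a
+ 0xc836 = 0x0081
+ 0xa7b5 = 0xa836
One's complement: ~0xa836
Checksum = 0x57c9


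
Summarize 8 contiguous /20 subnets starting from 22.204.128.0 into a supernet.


Original prefix: /20
Number of subnets: 8 = 2^3
New prefix = 20 - 3 = 17
Supernet: 22.204.128.0/17


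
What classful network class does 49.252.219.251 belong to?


First octet: 49
Binary: 00110001
0xxxxxxx -> Class A (1-126)
Class A, default mask 255.0.0.0 (/8)


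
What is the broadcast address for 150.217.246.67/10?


Network: 150.192.0.0/10
Host bits = 22
Set all host bits to 1:
Broadcast: 150.255.255.255


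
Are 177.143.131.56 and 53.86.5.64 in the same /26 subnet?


Mask: 255.255.255.192
177.143.131.56 AND mask = 177.143.131.0
53.86.5.64 AND mask = 53.86.5.64
No, different subnets (177.143.131.0 vs 53.86.5.64)


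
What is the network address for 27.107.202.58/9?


IP:   00011011.01101011.11001010.00111010
Mask: 11111111.10000000.00000000.00000000
AND operation:
Net:  00011011.00000000.00000000.00000000
Network: 27.0.0.0/9


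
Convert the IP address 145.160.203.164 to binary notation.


145 = 10010001
160 = 10100000
203 = 11001011
164 = 10100100
Binary: 10010001.10100000.11001011.10100100


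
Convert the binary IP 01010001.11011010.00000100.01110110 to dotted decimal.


01010001 = 81
11011010 = 218
00000100 = 4
01110110 = 118
IP: 81.218.4.118


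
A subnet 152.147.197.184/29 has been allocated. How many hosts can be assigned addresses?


Host bits = 32 - 29 = 3
Total addresses = 2^3 = 8
Usable = total - 2 (network and broadcast)
Usable hosts: 6


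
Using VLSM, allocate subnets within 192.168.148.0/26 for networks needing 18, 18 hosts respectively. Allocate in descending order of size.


18 hosts -> /27 (30 usable): 192.168.148.0/27
18 hosts -> /27 (30 usable): 192.168.148.32/27
Allocation: 192.168.148.0/27 (18 hosts, 30 usable); 192.168.148.32/27 (18 hosts, 30 usable)


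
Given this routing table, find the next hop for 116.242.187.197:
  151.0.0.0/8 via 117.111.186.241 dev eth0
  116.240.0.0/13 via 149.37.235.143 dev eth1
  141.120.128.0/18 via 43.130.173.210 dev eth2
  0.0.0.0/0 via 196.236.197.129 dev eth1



Longest prefix match for 116.242.187.197:
  /8 151.0.0.0: no
  /13 116.240.0.0: MATCH
  /18 141.120.128.0: no
  /0 0.0.0.0: MATCH
Selected: next-hop 149.37.235.143 via eth1 (matched /13)


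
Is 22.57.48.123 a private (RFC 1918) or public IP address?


RFC 1918 private ranges:
  10.0.0.0/8 (10.0.0.0 - 10.255.255.255)
  172.16.0.0/12 (172.16.0.0 - 172.31.255.255)
  192.168.0.0/16 (192.168.0.0 - 192.168.255.255)
Public (not in any RFC 1918 range)


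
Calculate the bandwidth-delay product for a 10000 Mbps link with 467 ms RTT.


BDP = bandwidth * RTT
= 10000 Mbps * 467 ms
= 10000 * 1e6 * 467 / 1000 bits
= 4670000000 bits
= 583750000 bytes
= 570068.3594 KB
BDP = 4670000000 bits (583750000 bytes)


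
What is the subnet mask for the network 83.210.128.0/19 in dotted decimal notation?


/19 means 19 network bits, 13 host bits
Binary: 11111111111111111110000000000000
Mask: 255.255.224.0


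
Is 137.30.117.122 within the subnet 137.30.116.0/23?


Subnet network: 137.30.116.0
Test IP AND mask: 137.30.116.0
Yes, 137.30.117.122 is in 137.30.116.0/23


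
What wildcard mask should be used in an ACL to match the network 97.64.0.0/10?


Subnet mask: 255.192.0.0
Wildcard = 255.255.255.255 - subnet mask
255 - 255 = 0
255 - 192 = 63
255 - 0 = 255
255 - 0 = 255
Wildcard: 0.63.255.255


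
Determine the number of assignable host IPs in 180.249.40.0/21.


Host bits = 32 - 21 = 11
Total addresses = 2^11 = 2048
Usable = total - 2 (network and broadcast)
Usable hosts: 2046


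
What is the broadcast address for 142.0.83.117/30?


Network: 142.0.83.116/30
Host bits = 2
Set all host bits to 1:
Broadcast: 142.0.83.119


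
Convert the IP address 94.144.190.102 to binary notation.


94 = 01011110
144 = 10010000
190 = 10111110
102 = 01100110
Binary: 01011110.10010000.10111110.01100110


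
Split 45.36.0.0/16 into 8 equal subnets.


New prefix = 16 + 3 = 19
Each subnet has 8192 addresses
  45.36.0.0/19
  45.36.32.0/19
  45.36.64.0/19
  45.36.96.0/19
  45.36.128.0/19
  45.36.160.0/19
  45.36.192.0/19
  45.36.224.0/19
Subnets: 45.36.0.0/19, 45.36.32.0/19, 45.36.64.0/19, 45.36.96.0/19, 45.36.128.0/19, 45.36.160.0/19, 45.36.192.0/19, 45.36.224.0/19


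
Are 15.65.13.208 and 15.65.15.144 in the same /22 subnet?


Mask: 255.255.252.0
15.65.13.208 AND mask = 15.65.12.0
15.65.15.144 AND mask = 15.65.12.0
Yes, same subnet (15.65.12.0)


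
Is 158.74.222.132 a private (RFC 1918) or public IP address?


RFC 1918 private ranges:
  10.0.0.0/8 (10.0.0.0 - 10.255.255.255)
  172.16.0.0/12 (172.16.0.0 - 172.31.255.255)
  192.168.0.0/16 (192.168.0.0 - 192.168.255.255)
Public (not in any RFC 1918 range)


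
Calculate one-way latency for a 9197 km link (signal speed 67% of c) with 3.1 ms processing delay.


Speed = 0.67 * 3e5 km/s = 201000 km/s
Propagation delay = 9197 / 201000 = 0.0458 s = 45.7562 ms
Processing delay = 3.1 ms
Total one-way latency = 48.8562 ms


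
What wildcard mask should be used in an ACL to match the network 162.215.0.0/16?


Subnet mask: 255.255.0.0
Wildcard = 255.255.255.255 - subnet mask
255 - 255 = 0
255 - 255 = 0
255 - 0 = 255
255 - 0 = 255
Wildcard: 0.0.255.255


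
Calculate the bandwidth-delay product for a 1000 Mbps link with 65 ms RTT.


BDP = bandwidth * RTT
= 1000 Mbps * 65 ms
= 1000 * 1e6 * 65 / 1000 bits
= 65000000 bits
= 8125000 bytes
= 7934.5703 KB
BDP = 65000000 bits (8125000 bytes)


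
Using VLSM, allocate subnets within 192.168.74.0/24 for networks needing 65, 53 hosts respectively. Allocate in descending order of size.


65 hosts -> /25 (126 usable): 192.168.74.0/25
53 hosts -> /26 (62 usable): 192.168.74.128/26
Allocation: 192.168.74.0/25 (65 hosts, 126 usable); 192.168.74.128/26 (53 hosts, 62 usable)


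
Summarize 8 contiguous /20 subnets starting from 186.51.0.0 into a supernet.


Original prefix: /20
Number of subnets: 8 = 2^3
New prefix = 20 - 3 = 17
Supernet: 186.51.0.0/17


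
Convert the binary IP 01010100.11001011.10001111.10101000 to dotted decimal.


01010100 = 84
11001011 = 203
10001111 = 143
10101000 = 168
IP: 84.203.143.168


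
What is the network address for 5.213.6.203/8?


IP:   00000101.11010101.00000110.11001011
Mask: 11111111.00000000.00000000.00000000
AND operation:
Net:  00000101.00000000.00000000.00000000
Network: 5.0.0.0/8


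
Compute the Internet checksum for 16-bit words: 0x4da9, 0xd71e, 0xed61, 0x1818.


Sum all words (with carry folding):
+ 0x4da9 = 0x4da9
+ 0xd71e = 0x24c8
+ 0xed61 = 0x122a
+ 0x1818 = 0x2a42
One's complement: ~0x2a42
Checksum = 0xd5bd


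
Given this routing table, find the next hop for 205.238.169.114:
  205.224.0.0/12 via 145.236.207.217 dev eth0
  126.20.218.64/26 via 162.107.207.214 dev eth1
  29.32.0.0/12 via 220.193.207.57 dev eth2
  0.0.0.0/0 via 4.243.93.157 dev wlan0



Longest prefix match for 205.238.169.114:
  /12 205.224.0.0: MATCH
  /26 126.20.218.64: no
  /12 29.32.0.0: no
  /0 0.0.0.0: MATCH
Selected: next-hop 145.236.207.217 via eth0 (matched /12)


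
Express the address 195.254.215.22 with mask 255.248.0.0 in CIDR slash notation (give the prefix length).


Binary: 11111111.11111000.00000000.00000000
Count leading 1s
Prefix: /13


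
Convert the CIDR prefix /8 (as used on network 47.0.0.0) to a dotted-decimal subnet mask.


/8 means 8 network bits, 24 host bits
Binary: 11111111000000000000000000000000
Mask: 255.0.0.0


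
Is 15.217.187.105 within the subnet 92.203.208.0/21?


Subnet network: 92.203.208.0
Test IP AND mask: 15.217.184.0
No, 15.217.187.105 is not in 92.203.208.0/21


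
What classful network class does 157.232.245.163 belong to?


First octet: 157
Binary: 10011101
10xxxxxx -> Class B (128-191)
Class B, default mask 255.255.0.0 (/16)


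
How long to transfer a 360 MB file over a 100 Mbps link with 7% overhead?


Effective throughput = 100 * (1 - 7/100) = 93 Mbps
File size in Mb = 360 * 8 = 2880 Mb
Time = 2880 / 93
Time = 30.9677 seconds


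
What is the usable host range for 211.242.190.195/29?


Network: 211.242.190.192
Broadcast: 211.242.190.199
First usable = network + 1
Last usable = broadcast - 1
Range: 211.242.190.193 to 211.242.190.198


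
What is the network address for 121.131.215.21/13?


IP:   01111001.10000011.11010111.00010101
Mask: 11111111.11111000.00000000.00000000
AND operation:
Net:  01111001.10000000.00000000.00000000
Network: 121.128.0.0/13


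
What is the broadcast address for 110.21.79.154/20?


Network: 110.21.64.0/20
Host bits = 12
Set all host bits to 1:
Broadcast: 110.21.79.255


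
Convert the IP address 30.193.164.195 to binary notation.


30 = 00011110
193 = 11000001
164 = 10100100
195 = 11000011
Binary: 00011110.11000001.10100100.11000011


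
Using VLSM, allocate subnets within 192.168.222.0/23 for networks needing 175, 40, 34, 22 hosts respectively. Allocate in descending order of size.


175 hosts -> /24 (254 usable): 192.168.222.0/24
40 hosts -> /26 (62 usable): 192.168.223.0/26
34 hosts -> /26 (62 usable): 192.168.223.64/26
22 hosts -> /27 (30 usable): 192.168.223.128/27
Allocation: 192.168.222.0/24 (175 hosts, 254 usable); 192.168.223.0/26 (40 hosts, 62 usable); 192.168.223.64/26 (34 hosts, 62 usable); 192.168.223.128/27 (22 hosts, 30 usable)


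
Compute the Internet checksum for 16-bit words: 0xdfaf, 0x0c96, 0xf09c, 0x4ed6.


Sum all words (with carry folding):
+ 0xdfaf = 0xdfaf
+ 0x0c96 = 0xec45
+ 0xf09c = 0xdce2
+ 0x4ed6 = 0x2bb9
One's complement: ~0x2bb9
Checksum = 0xd446


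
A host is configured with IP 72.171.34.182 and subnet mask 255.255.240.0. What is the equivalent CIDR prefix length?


Binary: 11111111.11111111.11110000.00000000
Count leading 1s
Prefix: /20


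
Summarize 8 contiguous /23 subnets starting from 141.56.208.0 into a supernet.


Original prefix: /23
Number of subnets: 8 = 2^3
New prefix = 23 - 3 = 20
Supernet: 141.56.208.0/20


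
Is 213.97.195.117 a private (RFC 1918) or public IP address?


RFC 1918 private ranges:
  10.0.0.0/8 (10.0.0.0 - 10.255.255.255)
  172.16.0.0/12 (172.16.0.0 - 172.31.255.255)
  192.168.0.0/16 (192.168.0.0 - 192.168.255.255)
Public (not in any RFC 1918 range)


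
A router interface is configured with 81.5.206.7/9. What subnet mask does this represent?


/9 means 9 network bits, 23 host bits
Binary: 11111111100000000000000000000000
Mask: 255.128.0.0


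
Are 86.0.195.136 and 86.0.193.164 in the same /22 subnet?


Mask: 255.255.252.0
86.0.195.136 AND mask = 86.0.192.0
86.0.193.164 AND mask = 86.0.192.0
Yes, same subnet (86.0.192.0)


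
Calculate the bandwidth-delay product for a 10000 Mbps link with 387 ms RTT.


BDP = bandwidth * RTT
= 10000 Mbps * 387 ms
= 10000 * 1e6 * 387 / 1000 bits
= 3870000000 bits
= 483750000 bytes
= 472412.1094 KB
BDP = 3870000000 bits (483750000 bytes)


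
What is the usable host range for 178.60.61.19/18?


Network: 178.60.0.0
Broadcast: 178.60.63.255
First usable = network + 1
Last usable = broadcast - 1
Range: 178.60.0.1 to 178.60.63.254


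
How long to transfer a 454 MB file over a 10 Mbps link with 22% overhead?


Effective throughput = 10 * (1 - 22/100) = 7.8 Mbps
File size in Mb = 454 * 8 = 3632 Mb
Time = 3632 / 7.8
Time = 465.641 seconds


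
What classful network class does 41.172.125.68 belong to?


First octet: 41
Binary: 00101001
0xxxxxxx -> Class A (1-126)
Class A, default mask 255.0.0.0 (/8)


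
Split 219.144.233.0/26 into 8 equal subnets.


New prefix = 26 + 3 = 29
Each subnet has 8 addresses
  219.144.233.0/29
  219.144.233.8/29
  219.144.233.16/29
  219.144.233.24/29
  219.144.233.32/29
  219.144.233.40/29
  219.144.233.48/29
  219.144.233.56/29
Subnets: 219.144.233.0/29, 219.144.233.8/29, 219.144.233.16/29, 219.144.233.24/29, 219.144.233.32/29, 219.144.233.40/29, 219.144.233.48/29, 219.144.233.56/29


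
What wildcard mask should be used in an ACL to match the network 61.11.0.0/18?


Subnet mask: 255.255.192.0
Wildcard = 255.255.255.255 - subnet mask
255 - 255 = 0
255 - 255 = 0
255 - 192 = 63
255 - 0 = 255
Wildcard: 0.0.63.255


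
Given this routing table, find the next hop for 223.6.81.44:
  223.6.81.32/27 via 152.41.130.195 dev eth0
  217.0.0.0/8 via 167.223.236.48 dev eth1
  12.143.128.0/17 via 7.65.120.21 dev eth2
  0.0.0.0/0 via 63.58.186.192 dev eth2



Longest prefix match for 223.6.81.44:
  /27 223.6.81.32: MATCH
  /8 217.0.0.0: no
  /17 12.143.128.0: no
  /0 0.0.0.0: MATCH
Selected: next-hop 152.41.130.195 via eth0 (matched /27)


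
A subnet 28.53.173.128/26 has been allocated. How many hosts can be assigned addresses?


Host bits = 32 - 26 = 6
Total addresses = 2^6 = 64
Usable = total - 2 (network and broadcast)
Usable hosts: 62


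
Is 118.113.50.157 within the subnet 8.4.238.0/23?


Subnet network: 8.4.238.0
Test IP AND mask: 118.113.50.0
No, 118.113.50.157 is not in 8.4.238.0/23


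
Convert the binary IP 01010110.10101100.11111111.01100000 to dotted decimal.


01010110 = 86
10101100 = 172
11111111 = 255
01100000 = 96
IP: 86.172.255.96


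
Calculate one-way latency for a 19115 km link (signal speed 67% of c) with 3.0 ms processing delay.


Speed = 0.67 * 3e5 km/s = 201000 km/s
Propagation delay = 19115 / 201000 = 0.0951 s = 95.0995 ms
Processing delay = 3.0 ms
Total one-way latency = 98.0995 ms


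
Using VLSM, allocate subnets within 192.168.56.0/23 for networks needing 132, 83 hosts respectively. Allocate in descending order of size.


132 hosts -> /24 (254 usable): 192.168.56.0/24
83 hosts -> /25 (126 usable): 192.168.57.0/25
Allocation: 192.168.56.0/24 (132 hosts, 254 usable); 192.168.57.0/25 (83 hosts, 126 usable)


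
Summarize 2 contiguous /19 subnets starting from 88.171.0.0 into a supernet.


Original prefix: /19
Number of subnets: 2 = 2^1
New prefix = 19 - 1 = 18
Supernet: 88.171.0.0/18


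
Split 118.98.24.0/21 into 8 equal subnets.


New prefix = 21 + 3 = 24
Each subnet has 256 addresses
  118.98.24.0/24
  118.98.25.0/24
  118.98.26.0/24
  118.98.27.0/24
  118.98.28.0/24
  118.98.29.0/24
  118.98.30.0/24
  118.98.31.0/24
Subnets: 118.98.24.0/24, 118.98.25.0/24, 118.98.26.0/24, 118.98.27.0/24, 118.98.28.0/24, 118.98.29.0/24, 118.98.30.0/24, 118.98.31.0/24


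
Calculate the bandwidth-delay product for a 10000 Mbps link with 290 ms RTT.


BDP = bandwidth * RTT
= 10000 Mbps * 290 ms
= 10000 * 1e6 * 290 / 1000 bits
= 2900000000 bits
= 362500000 bytes
= 354003.9062 KB
BDP = 2900000000 bits (362500000 bytes)


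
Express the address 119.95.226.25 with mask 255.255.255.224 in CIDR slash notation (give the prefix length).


Binary: 11111111.11111111.11111111.11100000
Count leading 1s
Prefix: /27


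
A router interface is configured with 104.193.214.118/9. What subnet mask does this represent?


/9 means 9 network bits, 23 host bits
Binary: 11111111100000000000000000000000
Mask: 255.128.0.0


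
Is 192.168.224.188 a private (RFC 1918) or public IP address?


RFC 1918 private ranges:
  10.0.0.0/8 (10.0.0.0 - 10.255.255.255)
  172.16.0.0/12 (172.16.0.0 - 172.31.255.255)
  192.168.0.0/16 (192.168.0.0 - 192.168.255.255)
Private (in 192.168.0.0/16)


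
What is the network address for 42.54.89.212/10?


IP:   00101010.00110110.01011001.11010100
Mask: 11111111.11000000.00000000.00000000
AND operation:
Net:  00101010.00000000.00000000.00000000
Network: 42.0.0.0/10


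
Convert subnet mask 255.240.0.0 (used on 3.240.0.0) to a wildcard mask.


Subnet mask: 255.240.0.0
Wildcard = 255.255.255.255 - subnet mask
255 - 255 = 0
255 - 240 = 15
255 - 0 = 255
255 - 0 = 255
Wildcard: 0.15.255.255


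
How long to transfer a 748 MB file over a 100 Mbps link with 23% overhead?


Effective throughput = 100 * (1 - 23/100) = 77 Mbps
File size in Mb = 748 * 8 = 5984 Mb
Time = 5984 / 77
Time = 77.7143 seconds


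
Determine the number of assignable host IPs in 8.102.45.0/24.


Host bits = 32 - 24 = 8
Total addresses = 2^8 = 256
Usable = total - 2 (network and broadcast)
Usable hosts: 254


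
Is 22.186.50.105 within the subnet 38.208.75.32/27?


Subnet network: 38.208.75.32
Test IP AND mask: 22.186.50.96
No, 22.186.50.105 is not in 38.208.75.32/27


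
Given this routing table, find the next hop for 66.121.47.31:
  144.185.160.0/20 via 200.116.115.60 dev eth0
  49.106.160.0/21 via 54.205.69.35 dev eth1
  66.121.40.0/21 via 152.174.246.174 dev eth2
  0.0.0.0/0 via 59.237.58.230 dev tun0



Longest prefix match for 66.121.47.31:
  /20 144.185.160.0: no
  /21 49.106.160.0: no
  /21 66.121.40.0: MATCH
  /0 0.0.0.0: MATCH
Selected: next-hop 152.174.246.174 via eth2 (matched /21)


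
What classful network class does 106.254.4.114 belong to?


First octet: 106
Binary: 01101010
0xxxxxxx -> Class A (1-126)
Class A, default mask 255.0.0.0 (/8)


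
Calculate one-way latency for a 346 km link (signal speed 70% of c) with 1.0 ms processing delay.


Speed = 0.7 * 3e5 km/s = 210000 km/s
Propagation delay = 346 / 210000 = 0.0016 s = 1.6476 ms
Processing delay = 1.0 ms
Total one-way latency = 2.6476 ms


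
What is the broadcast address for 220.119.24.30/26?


Network: 220.119.24.0/26
Host bits = 6
Set all host bits to 1:
Broadcast: 220.119.24.63


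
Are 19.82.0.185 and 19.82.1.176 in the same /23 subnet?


Mask: 255.255.254.0
19.82.0.185 AND mask = 19.82.0.0
19.82.1.176 AND mask = 19.82.0.0
Yes, same subnet (19.82.0.0)


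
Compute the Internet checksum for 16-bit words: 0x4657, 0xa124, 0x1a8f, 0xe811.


Sum all words (with carry folding):
+ 0x4657 = 0x4657
+ 0xa124 = 0xe77b
+ 0x1a8f = 0x020b
+ 0xe811 = 0xea1c
One's complement: ~0xea1c
Checksum = 0x15e3


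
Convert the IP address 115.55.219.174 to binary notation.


115 = 01110011
55 = 00110111
219 = 11011011
174 = 10101110
Binary: 01110011.00110111.11011011.10101110


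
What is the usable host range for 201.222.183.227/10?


Network: 201.192.0.0
Broadcast: 201.255.255.255
First usable = network + 1
Last usable = broadcast - 1
Range: 201.192.0.1 to 201.255.255.254


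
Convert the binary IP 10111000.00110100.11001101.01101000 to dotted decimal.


10111000 = 184
00110100 = 52
11001101 = 205
01101000 = 104
IP: 184.52.205.104


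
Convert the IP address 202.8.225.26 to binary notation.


202 = 11001010
8 = 00001000
225 = 11100001
26 = 00011010
Binary: 11001010.00001000.11100001.00011010


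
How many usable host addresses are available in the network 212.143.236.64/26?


Host bits = 32 - 26 = 6
Total addresses = 2^6 = 64
Usable = total - 2 (network and broadcast)
Usable hosts: 62


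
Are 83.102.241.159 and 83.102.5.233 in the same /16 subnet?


Mask: 255.255.0.0
83.102.241.159 AND mask = 83.102.0.0
83.102.5.233 AND mask = 83.102.0.0
Yes, same subnet (83.102.0.0)


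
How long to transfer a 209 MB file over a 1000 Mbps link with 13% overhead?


Effective throughput = 1000 * (1 - 13/100) = 870 Mbps
File size in Mb = 209 * 8 = 1672 Mb
Time = 1672 / 870
Time = 1.9218 seconds


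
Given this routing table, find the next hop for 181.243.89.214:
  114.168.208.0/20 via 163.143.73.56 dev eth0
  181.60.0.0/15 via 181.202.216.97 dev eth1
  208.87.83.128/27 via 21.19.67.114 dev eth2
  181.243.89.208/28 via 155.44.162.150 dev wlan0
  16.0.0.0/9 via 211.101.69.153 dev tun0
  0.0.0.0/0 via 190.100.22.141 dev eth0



Longest prefix match for 181.243.89.214:
  /20 114.168.208.0: no
  /15 181.60.0.0: no
  /27 208.87.83.128: no
  /28 181.243.89.208: MATCH
  /9 16.0.0.0: no
  /0 0.0.0.0: MATCH
Selected: next-hop 155.44.162.150 via wlan0 (matched /28)


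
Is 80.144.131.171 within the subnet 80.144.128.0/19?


Subnet network: 80.144.128.0
Test IP AND mask: 80.144.128.0
Yes, 80.144.131.171 is in 80.144.128.0/19


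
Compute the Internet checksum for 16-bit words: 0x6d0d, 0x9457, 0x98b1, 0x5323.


Sum all words (with carry folding):
+ 0x6d0d = 0x6d0d
+ 0x9457 = 0x0165
+ 0x98b1 = 0x9a16
+ 0x5323 = 0xed39
One's complement: ~0xed39
Checksum = 0x12c6


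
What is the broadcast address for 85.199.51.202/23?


Network: 85.199.50.0/23
Host bits = 9
Set all host bits to 1:
Broadcast: 85.199.51.255


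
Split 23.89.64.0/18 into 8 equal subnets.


New prefix = 18 + 3 = 21
Each subnet has 2048 addresses
  23.89.64.0/21
  23.89.72.0/21
  23.89.80.0/21
  23.89.88.0/21
  23.89.96.0/21
  23.89.104.0/21
  23.89.112.0/21
  23.89.120.0/21
Subnets: 23.89.64.0/21, 23.89.72.0/21, 23.89.80.0/21, 23.89.88.0/21, 23.89.96.0/21, 23.89.104.0/21, 23.89.112.0/21, 23.89.120.0/21


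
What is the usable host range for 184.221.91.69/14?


Network: 184.220.0.0
Broadcast: 184.223.255.255
First usable = network + 1
Last usable = broadcast - 1
Range: 184.220.0.1 to 184.223.255.254


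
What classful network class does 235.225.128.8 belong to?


First octet: 235
Binary: 11101011
1110xxxx -> Class D (224-239)
Class D (multicast), default mask N/A


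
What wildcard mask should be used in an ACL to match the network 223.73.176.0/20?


Subnet mask: 255.255.240.0
Wildcard = 255.255.255.255 - subnet mask
255 - 255 = 0
255 - 255 = 0
255 - 240 = 15
255 - 0 = 255
Wildcard: 0.0.15.255


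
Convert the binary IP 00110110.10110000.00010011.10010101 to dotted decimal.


00110110 = 54
10110000 = 176
00010011 = 19
10010101 = 149
IP: 54.176.19.149


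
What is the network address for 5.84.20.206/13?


IP:   00000101.01010100.00010100.11001110
Mask: 11111111.11111000.00000000.00000000
AND operation:
Net:  00000101.01010000.00000000.00000000
Network: 5.80.0.0/13


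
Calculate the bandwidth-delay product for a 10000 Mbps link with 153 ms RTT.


BDP = bandwidth * RTT
= 10000 Mbps * 153 ms
= 10000 * 1e6 * 153 / 1000 bits
= 1530000000 bits
= 191250000 bytes
= 186767.5781 KB
BDP = 1530000000 bits (191250000 bytes)


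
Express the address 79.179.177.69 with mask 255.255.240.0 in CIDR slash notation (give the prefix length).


Binary: 11111111.11111111.11110000.00000000
Count leading 1s
Prefix: /20


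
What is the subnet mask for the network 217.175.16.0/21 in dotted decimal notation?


/21 means 21 network bits, 11 host bits
Binary: 11111111111111111111100000000000
Mask: 255.255.248.0


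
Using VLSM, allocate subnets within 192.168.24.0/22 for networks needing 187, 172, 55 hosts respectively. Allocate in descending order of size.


187 hosts -> /24 (254 usable): 192.168.24.0/24
172 hosts -> /24 (254 usable): 192.168.25.0/24
55 hosts -> /26 (62 usable): 192.168.26.0/26
Allocation: 192.168.24.0/24 (187 hosts, 254 usable); 192.168.25.0/24 (172 hosts, 254 usable); 192.168.26.0/26 (55 hosts, 62 usable)


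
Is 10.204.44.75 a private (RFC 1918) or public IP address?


RFC 1918 private ranges:
  10.0.0.0/8 (10.0.0.0 - 10.255.255.255)
  172.16.0.0/12 (172.16.0.0 - 172.31.255.255)
  192.168.0.0/16 (192.168.0.0 - 192.168.255.255)
Private (in 10.0.0.0/8)


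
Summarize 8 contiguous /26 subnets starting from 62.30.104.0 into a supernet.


Original prefix: /26
Number of subnets: 8 = 2^3
New prefix = 26 - 3 = 23
Supernet: 62.30.104.0/23


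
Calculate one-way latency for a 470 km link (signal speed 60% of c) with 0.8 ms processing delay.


Speed = 0.6 * 3e5 km/s = 180000 km/s
Propagation delay = 470 / 180000 = 0.0026 s = 2.6111 ms
Processing delay = 0.8 ms
Total one-way latency = 3.4111 ms


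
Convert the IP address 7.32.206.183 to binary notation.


7 = 00000111
32 = 00100000
206 = 11001110
183 = 10110111
Binary: 00000111.00100000.11001110.10110111


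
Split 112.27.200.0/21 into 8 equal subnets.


New prefix = 21 + 3 = 24
Each subnet has 256 addresses
  112.27.200.0/24
  112.27.201.0/24
  112.27.202.0/24
  112.27.203.0/24
  112.27.204.0/24
  112.27.205.0/24
  112.27.206.0/24
  112.27.207.0/24
Subnets: 112.27.200.0/24, 112.27.201.0/24, 112.27.202.0/24, 112.27.203.0/24, 112.27.204.0/24, 112.27.205.0/24, 112.27.206.0/24, 112.27.207.0/24


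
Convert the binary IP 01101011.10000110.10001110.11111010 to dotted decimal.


01101011 = 107
10000110 = 134
10001110 = 142
11111010 = 250
IP: 107.134.142.250


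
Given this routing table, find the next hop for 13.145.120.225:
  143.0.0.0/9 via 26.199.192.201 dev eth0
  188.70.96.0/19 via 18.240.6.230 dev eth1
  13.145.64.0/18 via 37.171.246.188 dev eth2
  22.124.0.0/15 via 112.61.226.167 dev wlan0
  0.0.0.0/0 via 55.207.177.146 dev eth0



Longest prefix match for 13.145.120.225:
  /9 143.0.0.0: no
  /19 188.70.96.0: no
  /18 13.145.64.0: MATCH
  /15 22.124.0.0: no
  /0 0.0.0.0: MATCH
Selected: next-hop 37.171.246.188 via eth2 (matched /18)
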